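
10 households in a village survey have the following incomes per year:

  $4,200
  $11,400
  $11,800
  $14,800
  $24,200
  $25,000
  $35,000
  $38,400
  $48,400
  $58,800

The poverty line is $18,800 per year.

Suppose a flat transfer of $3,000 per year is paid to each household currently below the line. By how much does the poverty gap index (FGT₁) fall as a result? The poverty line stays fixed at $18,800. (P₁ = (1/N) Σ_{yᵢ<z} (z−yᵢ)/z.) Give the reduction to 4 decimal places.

0.0638

Before: below the line — $4,200, $11,400, $11,800, $14,800; poverty gap index (FGT₁) = 0.175532.
After the $3,000 transfer: below the line — $7,200, $14,400, $14,800, $17,800; poverty gap index (FGT₁) = 0.111702.
Reduction = 0.175532 − 0.111702 = 0.0638.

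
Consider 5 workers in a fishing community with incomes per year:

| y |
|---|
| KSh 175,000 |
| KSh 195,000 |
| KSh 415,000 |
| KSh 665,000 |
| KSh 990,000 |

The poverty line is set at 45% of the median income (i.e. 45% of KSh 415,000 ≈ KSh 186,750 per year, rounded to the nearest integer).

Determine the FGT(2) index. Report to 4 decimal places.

0.0008

Incomes under z: KSh 175,000 (q = 1 of N = 5).
Normalized shortfalls: (186750−175000)/186750 = 0.0629.
Squared: 0.0040.
Sum = 0.003959; P₂ = 0.003959 / 5 = 0.0008.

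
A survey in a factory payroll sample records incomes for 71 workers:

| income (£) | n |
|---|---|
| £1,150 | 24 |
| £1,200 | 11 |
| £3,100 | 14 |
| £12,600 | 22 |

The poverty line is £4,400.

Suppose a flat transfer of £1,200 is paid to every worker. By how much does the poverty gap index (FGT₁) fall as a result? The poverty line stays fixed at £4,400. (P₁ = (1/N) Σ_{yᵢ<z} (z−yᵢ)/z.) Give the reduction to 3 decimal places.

0.188

Before: below the line — 24×£1,150, 11×£1,200, 14×£3,100; poverty gap index (FGT₁) = 0.42061.
After the £1,200 transfer: below the line — 24×£2,350, 11×£2,400, 14×£4,300; poverty gap index (FGT₁) = 0.23239.
Reduction = 0.42061 − 0.23239 = 0.188.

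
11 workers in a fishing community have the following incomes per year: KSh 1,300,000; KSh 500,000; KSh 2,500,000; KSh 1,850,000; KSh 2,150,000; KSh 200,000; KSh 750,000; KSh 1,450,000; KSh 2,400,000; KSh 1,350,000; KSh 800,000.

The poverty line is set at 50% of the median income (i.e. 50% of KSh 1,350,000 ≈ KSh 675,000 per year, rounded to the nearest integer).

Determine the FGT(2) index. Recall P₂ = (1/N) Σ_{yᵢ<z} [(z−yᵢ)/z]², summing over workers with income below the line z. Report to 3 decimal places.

Poor units: KSh 200,000, KSh 500,000 (q = 2 of N = 11).
Normalized shortfalls: (675000−200000)/675000 = 0.7037; (675000−500000)/675000 = 0.2593.
Squared: 0.4952; 0.0672.
Sum = 0.562414; P₂ = 0.562414 / 11 = 0.051.

0.051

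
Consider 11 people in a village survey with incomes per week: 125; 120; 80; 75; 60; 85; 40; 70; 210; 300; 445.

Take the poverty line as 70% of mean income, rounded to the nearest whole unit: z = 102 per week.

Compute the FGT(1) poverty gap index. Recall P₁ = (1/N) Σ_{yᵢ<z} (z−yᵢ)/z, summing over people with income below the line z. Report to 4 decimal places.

0.1800

Incomes under z: 40, 60, 70, 75, 80, 85 (q = 6 of N = 11).
Relative gaps: (102−40)/102 = 0.6078; (102−60)/102 = 0.4118; (102−70)/102 = 0.3137; (102−75)/102 = 0.2647; (102−80)/102 = 0.2157; (102−85)/102 = 0.1667.
Σ = 1.980392. Dividing by the full population N = 11 gives P₁ = 0.1800.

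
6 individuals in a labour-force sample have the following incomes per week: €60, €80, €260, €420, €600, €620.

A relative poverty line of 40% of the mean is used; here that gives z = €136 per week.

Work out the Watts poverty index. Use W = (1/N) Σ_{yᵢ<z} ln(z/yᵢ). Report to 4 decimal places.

Below the line: €60, €80 (q = 2 of N = 6).
ln(z/y) terms: ln(136/60) = 0.8183; ln(136/80) = 0.5306.
W = 1.348939 / 6 = 0.2248.

0.2248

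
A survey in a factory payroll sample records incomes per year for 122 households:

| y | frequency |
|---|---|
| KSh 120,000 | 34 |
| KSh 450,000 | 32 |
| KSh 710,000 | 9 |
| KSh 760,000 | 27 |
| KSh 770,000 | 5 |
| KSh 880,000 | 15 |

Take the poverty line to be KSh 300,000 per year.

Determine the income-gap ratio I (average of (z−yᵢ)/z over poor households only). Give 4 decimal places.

0.6000

Below z: 34×KSh 120,000 (q = 34 of N = 122).
Shortfall ratios (z−y)/z: 0.6000 (×34); sum = 20.400000.
I averages over the q = 34 poor units only: 20.400000 / 34 = 0.6000.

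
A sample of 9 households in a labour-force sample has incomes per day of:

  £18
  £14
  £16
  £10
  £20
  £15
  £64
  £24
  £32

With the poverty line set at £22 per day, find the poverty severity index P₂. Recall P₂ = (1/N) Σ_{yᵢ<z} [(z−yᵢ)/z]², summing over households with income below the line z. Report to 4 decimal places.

Below z: £10, £14, £15, £16, £18, £20 (q = 6 of N = 9).
Relative gaps: (22−10)/22 = 0.5455; (22−14)/22 = 0.3636; (22−15)/22 = 0.3182; (22−16)/22 = 0.2727; (22−18)/22 = 0.1818; (22−20)/22 = 0.0909.
Squared: 0.2975; 0.1322; 0.1012; 0.0744; 0.0331; 0.0083.
Sum = 0.646694; P₂ = 0.646694 / 9 = 0.0719.

0.0719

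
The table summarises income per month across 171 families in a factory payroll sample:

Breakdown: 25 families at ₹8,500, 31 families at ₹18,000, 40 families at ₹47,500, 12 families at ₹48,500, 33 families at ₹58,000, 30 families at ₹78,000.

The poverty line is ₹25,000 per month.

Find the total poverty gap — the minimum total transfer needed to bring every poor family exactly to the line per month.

₹629,500

Poor units: 25×₹8,500, 31×₹18,000 (q = 56 of N = 171).
Individual gaps: 25×(25000−8500) = 412500; 31×(25000−18000) = 217000.
Aggregate gap = ₹629,500.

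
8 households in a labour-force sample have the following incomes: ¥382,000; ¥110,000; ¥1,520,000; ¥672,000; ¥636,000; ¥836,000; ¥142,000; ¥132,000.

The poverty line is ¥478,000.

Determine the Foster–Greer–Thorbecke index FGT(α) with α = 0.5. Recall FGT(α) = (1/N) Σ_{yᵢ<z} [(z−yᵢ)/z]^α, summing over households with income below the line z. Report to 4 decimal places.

0.3768

Below the line: ¥110,000, ¥132,000, ¥142,000, ¥382,000 (q = 4 of N = 8).
Shortfall ratios: (478000−110000)/478000 = 0.7699; (478000−132000)/478000 = 0.7238; (478000−142000)/478000 = 0.7029; (478000−382000)/478000 = 0.2008.
Raised to α = 0.5: 0.87742; 0.85079; 0.83841; 0.44815.
Sum = 3.014775; FGT(0.5) = 3.014775 / 8 = 0.3768.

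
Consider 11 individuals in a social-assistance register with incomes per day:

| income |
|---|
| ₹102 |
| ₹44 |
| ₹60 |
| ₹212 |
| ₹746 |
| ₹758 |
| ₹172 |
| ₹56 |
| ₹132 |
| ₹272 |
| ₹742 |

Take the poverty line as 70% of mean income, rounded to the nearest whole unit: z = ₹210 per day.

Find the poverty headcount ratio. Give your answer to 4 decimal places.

6 of the 11 individuals have income below ₹210.
H = 6/11 = 0.5455.

0.5455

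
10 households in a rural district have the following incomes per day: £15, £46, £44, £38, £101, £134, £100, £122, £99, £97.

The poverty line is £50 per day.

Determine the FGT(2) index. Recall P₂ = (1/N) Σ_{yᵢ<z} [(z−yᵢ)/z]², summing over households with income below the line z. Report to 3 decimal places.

0.057

Incomes under z: £15, £38, £44, £46 (q = 4 of N = 10).
Normalized shortfalls: (50−15)/50 = 0.7000; (50−38)/50 = 0.2400; (50−44)/50 = 0.1200; (50−46)/50 = 0.0800.
Squared: 0.4900; 0.0576; 0.0144; 0.0064.
Sum = 0.568400; P₂ = 0.568400 / 10 = 0.057.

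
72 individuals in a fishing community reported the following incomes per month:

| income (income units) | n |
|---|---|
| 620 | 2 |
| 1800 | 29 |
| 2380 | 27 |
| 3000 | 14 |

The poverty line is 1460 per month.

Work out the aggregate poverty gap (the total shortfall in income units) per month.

1680

Below the line: 2×620 (q = 2 of N = 72).
Individual gaps: 2×(1460−620) = 1680.
Aggregate gap = 1680.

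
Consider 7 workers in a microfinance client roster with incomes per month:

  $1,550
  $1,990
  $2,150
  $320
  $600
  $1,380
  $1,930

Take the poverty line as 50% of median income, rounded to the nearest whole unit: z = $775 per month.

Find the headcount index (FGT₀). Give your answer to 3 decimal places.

2 of the 7 workers have income below $775.
H = 2/7 = 0.286.

0.286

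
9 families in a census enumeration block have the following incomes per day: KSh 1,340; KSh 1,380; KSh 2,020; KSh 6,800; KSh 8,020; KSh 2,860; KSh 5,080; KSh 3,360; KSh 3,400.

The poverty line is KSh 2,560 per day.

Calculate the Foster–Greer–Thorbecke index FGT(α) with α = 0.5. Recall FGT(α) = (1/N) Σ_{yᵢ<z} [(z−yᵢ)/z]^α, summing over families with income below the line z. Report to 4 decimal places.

Poor units: KSh 1,340, KSh 1,380, KSh 2,020 (q = 3 of N = 9).
Relative gaps: (2560−1340)/2560 = 0.4766; (2560−1380)/2560 = 0.4609; (2560−2020)/2560 = 0.2109.
Raised to α = 0.5: 0.69034; 0.67892; 0.45928.
Sum = 1.828538; FGT(0.5) = 1.828538 / 9 = 0.2032.

0.2032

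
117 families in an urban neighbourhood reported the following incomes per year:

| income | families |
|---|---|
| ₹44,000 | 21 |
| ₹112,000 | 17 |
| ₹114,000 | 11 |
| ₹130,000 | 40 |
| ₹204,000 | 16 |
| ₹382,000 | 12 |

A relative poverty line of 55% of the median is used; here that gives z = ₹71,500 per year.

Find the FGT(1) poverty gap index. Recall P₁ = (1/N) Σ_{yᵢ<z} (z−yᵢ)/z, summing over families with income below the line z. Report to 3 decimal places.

0.069

Below the line: 21×₹44,000 (q = 21 of N = 117).
Gap ratios (z−y)/z: (71500−44000)/71500 = 0.3846 (×21).
Σ = 8.076923. Dividing by the full population N = 117 gives P₁ = 0.069.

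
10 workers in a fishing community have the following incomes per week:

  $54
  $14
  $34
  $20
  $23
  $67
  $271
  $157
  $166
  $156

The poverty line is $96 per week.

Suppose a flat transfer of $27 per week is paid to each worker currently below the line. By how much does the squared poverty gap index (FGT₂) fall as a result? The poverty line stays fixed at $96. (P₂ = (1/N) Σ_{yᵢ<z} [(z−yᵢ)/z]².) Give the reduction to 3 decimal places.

0.166

Before: below the line — $14, $20, $23, $34, $54, $67; squared poverty gap index (FGT₂) = 0.26343.
After the $27 transfer: below the line — $41, $47, $50, $61, $81, $94; squared poverty gap index (FGT₂) = 0.09761.
Reduction = 0.26343 − 0.09761 = 0.166.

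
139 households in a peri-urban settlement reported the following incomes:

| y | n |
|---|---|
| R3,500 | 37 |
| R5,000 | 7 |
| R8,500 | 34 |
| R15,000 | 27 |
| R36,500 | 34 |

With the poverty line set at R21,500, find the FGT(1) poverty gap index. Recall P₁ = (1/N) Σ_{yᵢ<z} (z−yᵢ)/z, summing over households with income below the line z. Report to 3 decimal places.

Poor units: 37×R3,500, 7×R5,000, 34×R8,500, 27×R15,000 (q = 105 of N = 139).
Shortfall ratios: (21500−3500)/21500 = 0.8372 (×37); (21500−5000)/21500 = 0.7674 (×7); (21500−8500)/21500 = 0.6047 (×34); (21500−15000)/21500 = 0.3023 (×27).
Σ = 65.069767. Dividing by the full population N = 139 gives P₁ = 0.468.

0.468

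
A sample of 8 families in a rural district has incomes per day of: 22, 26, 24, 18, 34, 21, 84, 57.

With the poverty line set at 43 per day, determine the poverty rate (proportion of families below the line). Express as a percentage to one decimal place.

75.0%

6 of the 8 families have income below 43.
H = 6/8 = 75.0%.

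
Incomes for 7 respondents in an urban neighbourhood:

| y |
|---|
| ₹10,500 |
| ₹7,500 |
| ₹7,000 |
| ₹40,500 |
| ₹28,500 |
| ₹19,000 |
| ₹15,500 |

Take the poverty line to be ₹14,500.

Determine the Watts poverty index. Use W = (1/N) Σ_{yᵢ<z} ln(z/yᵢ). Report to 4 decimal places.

Incomes under z: ₹7,000, ₹7,500, ₹10,500 (q = 3 of N = 7).
Log gaps: ln(14500/7000) = 0.7282; ln(14500/7500) = 0.6592; ln(14500/10500) = 0.3228.
W = 1.710258 / 7 = 0.2443.

0.2443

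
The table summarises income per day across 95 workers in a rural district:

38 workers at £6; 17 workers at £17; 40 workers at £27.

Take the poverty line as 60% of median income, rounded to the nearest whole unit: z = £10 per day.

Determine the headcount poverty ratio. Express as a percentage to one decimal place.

38 of the 95 workers have income below £10.
H = 38/95 = 40.0%.

40.0%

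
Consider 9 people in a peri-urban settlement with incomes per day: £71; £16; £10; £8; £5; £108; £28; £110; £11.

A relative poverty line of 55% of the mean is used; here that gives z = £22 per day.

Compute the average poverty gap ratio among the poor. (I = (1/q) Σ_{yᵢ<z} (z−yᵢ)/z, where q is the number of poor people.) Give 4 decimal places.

0.5455

Poor units: £5, £8, £10, £11, £16 (q = 5 of N = 9).
Relative gaps: 0.7727, 0.6364, 0.5455, 0.5000, 0.2727; sum = 2.727273.
I averages over the q = 5 poor units only: 2.727273 / 5 = 0.5455.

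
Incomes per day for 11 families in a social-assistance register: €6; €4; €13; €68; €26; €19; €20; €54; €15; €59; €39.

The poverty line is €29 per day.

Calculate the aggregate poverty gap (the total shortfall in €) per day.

Incomes under z: €4, €6, €13, €15, €19, €20, €26 (q = 7 of N = 11).
Individual gaps: 29−4 = 25; 29−6 = 23; 29−13 = 16; 29−15 = 14; 29−19 = 10; 29−20 = 9; 29−26 = 3.
Aggregate gap = €100.

€100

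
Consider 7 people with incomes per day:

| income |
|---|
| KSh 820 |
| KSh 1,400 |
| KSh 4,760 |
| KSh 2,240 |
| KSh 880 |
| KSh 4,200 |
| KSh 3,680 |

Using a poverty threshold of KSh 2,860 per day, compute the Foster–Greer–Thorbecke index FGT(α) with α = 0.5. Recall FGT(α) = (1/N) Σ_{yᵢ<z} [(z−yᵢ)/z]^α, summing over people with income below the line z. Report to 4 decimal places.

0.4081

Below z: KSh 820, KSh 880, KSh 1,400, KSh 2,240 (q = 4 of N = 7).
Shortfall ratios: (2860−820)/2860 = 0.7133; (2860−880)/2860 = 0.6923; (2860−1400)/2860 = 0.5105; (2860−2240)/2860 = 0.2168.
Raised to α = 0.5: 0.84456; 0.83205; 0.71449; 0.46560.
Sum = 2.856699; FGT(0.5) = 2.856699 / 7 = 0.4081.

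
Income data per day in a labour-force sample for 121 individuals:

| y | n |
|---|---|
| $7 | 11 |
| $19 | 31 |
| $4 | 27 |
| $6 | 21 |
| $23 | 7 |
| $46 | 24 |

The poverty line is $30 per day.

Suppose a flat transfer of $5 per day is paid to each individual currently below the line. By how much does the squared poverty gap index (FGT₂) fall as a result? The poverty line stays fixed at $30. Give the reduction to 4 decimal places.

0.1475

Before: below the line — 27×$4, 21×$6, 11×$7, 31×$19, 7×$23; squared poverty gap index (FGT₂) = 0.369706.
After the $5 transfer: below the line — 27×$9, 21×$11, 11×$12, 31×$24, 7×$28; squared poverty gap index (FGT₂) = 0.222185.
Reduction = 0.369706 − 0.222185 = 0.1475.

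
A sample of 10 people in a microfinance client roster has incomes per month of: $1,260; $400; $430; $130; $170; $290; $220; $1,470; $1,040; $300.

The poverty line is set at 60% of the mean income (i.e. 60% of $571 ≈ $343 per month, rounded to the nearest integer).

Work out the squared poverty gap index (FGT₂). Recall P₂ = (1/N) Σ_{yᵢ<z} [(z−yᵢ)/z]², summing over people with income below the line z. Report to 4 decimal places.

Poor units: $130, $170, $220, $290, $300 (q = 5 of N = 10).
Gap ratios (z−y)/z: (343−130)/343 = 0.6210; (343−170)/343 = 0.5044; (343−220)/343 = 0.3586; (343−290)/343 = 0.1545; (343−300)/343 = 0.1254.
Squared: 0.3856; 0.2544; 0.1286; 0.0239; 0.0157.
Sum = 0.808209; P₂ = 0.808209 / 10 = 0.0808.

0.0808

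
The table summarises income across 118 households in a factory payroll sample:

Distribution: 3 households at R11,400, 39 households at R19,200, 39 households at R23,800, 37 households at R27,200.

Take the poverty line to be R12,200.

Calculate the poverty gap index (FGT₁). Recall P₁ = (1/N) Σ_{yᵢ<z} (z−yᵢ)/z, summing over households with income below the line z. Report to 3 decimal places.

0.002

Poor units: 3×R11,400 (q = 3 of N = 118).
Relative gaps: (12200−11400)/12200 = 0.0656 (×3).
Sum of shortfalls = 0.196721; P₁ averages over all N: 0.196721 / 118 = 0.002.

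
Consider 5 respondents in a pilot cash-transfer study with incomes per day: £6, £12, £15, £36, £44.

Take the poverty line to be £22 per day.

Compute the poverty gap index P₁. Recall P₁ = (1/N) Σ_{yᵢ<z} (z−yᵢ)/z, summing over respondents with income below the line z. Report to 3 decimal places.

0.300

Incomes under z: £6, £12, £15 (q = 3 of N = 5).
Gap ratios (z−y)/z: (22−6)/22 = 0.7273; (22−12)/22 = 0.4545; (22−15)/22 = 0.3182.
Σ = 1.500000. Dividing by the full population N = 5 gives P₁ = 0.300.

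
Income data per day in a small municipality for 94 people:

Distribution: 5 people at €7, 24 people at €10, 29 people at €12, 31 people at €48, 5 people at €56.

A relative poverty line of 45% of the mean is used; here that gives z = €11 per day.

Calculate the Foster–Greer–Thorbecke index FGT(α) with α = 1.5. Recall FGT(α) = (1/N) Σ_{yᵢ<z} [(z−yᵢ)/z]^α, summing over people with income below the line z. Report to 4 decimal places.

Incomes under z: 5×€7, 24×€10 (q = 29 of N = 94).
Gap ratios (z−y)/z: (11−7)/11 = 0.3636 (×5); (11−10)/11 = 0.0909 (×24).
Raised to α = 1.5: 0.21928 (×5); 0.02741 (×24).
Sum = 1.754248; FGT(1.5) = 1.754248 / 94 = 0.0187.

0.0187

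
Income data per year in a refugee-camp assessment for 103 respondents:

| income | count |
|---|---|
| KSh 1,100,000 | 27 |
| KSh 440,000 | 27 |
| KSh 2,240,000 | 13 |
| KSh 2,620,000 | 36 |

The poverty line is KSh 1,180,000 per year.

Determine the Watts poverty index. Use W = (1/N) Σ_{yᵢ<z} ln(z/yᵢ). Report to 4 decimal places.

0.2770

Poor units: 27×KSh 440,000, 27×KSh 1,100,000 (q = 54 of N = 103).
Log shortfalls: ln(1180000/440000) = 0.9865 (×27); ln(1180000/1100000) = 0.0702 (×27).
W = 28.530880 / 103 = 0.2770.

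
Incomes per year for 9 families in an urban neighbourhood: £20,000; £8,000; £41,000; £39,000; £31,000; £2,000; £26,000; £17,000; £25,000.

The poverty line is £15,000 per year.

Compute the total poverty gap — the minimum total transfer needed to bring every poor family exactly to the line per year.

Below the line: £2,000, £8,000 (q = 2 of N = 9).
Individual gaps: 15000−2000 = 13000; 15000−8000 = 7000.
Aggregate gap = £20,000.

£20,000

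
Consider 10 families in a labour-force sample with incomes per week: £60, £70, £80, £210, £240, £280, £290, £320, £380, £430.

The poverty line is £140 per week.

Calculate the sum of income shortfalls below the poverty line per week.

£210

Incomes under z: £60, £70, £80 (q = 3 of N = 10).
Individual gaps: 140−60 = 80; 140−70 = 70; 140−80 = 60.
Aggregate gap = £210.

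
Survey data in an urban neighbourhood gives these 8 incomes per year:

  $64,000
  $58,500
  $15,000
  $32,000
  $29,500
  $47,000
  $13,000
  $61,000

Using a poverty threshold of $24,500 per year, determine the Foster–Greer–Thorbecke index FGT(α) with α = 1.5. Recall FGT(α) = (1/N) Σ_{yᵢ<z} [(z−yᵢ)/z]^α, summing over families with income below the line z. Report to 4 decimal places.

Below z: $13,000, $15,000 (q = 2 of N = 8).
Relative gaps: (24500−13000)/24500 = 0.4694; (24500−15000)/24500 = 0.3878.
Raised to α = 1.5: 0.32159; 0.24146.
Sum = 0.563041; FGT(1.5) = 0.563041 / 8 = 0.0704.

0.0704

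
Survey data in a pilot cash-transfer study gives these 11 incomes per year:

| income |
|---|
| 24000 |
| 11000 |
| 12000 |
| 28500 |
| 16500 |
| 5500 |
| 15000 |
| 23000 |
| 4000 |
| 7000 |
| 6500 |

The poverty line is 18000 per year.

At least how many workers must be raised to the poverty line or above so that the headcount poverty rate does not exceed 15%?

8 of the 11 workers are poor, so H = 8/11 = 0.727.
A headcount ratio of at most 15% allows at most ⌊0.15 × 11⌋ = 1 poor workers.
So at least 8 − 1 = 7 must be lifted.

7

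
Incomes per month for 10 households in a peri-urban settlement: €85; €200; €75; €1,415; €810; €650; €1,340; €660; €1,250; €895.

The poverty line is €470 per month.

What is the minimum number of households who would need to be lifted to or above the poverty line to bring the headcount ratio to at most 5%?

3

Currently q = 3 of N = 10 are below the line (H = 0.300).
A headcount ratio of at most 5% allows at most ⌊0.05 × 10⌋ = 0 poor households.
So at least 3 − 0 = 3 must be lifted.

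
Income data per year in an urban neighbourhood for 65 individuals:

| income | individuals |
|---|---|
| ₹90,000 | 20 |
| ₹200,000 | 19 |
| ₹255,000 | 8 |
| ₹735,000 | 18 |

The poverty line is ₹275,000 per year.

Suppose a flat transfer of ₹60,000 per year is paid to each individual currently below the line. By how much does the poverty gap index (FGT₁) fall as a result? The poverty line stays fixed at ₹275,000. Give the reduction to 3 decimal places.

0.140

Before: below the line — 20×₹90,000, 19×₹200,000, 8×₹255,000; poverty gap index (FGT₁) = 0.29566.
After the ₹60,000 transfer: below the line — 20×₹150,000, 19×₹260,000; poverty gap index (FGT₁) = 0.15580.
Reduction = 0.29566 − 0.15580 = 0.140.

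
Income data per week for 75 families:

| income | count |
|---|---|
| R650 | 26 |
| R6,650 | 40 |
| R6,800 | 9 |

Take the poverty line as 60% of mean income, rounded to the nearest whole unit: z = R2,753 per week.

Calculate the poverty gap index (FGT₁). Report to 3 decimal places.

Incomes under z: 26×R650 (q = 26 of N = 75).
Relative gaps: (2753−650)/2753 = 0.7639 (×26).
Sum of shortfalls = 19.861242; P₁ averages over all N: 19.861242 / 75 = 0.265.

0.265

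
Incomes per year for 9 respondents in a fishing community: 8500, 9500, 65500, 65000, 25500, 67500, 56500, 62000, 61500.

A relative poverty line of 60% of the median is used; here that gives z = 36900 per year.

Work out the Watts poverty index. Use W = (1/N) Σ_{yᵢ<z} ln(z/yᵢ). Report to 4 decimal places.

Poor units: 8500, 9500, 25500 (q = 3 of N = 9).
Log gaps: ln(36900/8500) = 1.4681; ln(36900/9500) = 1.3569; ln(36900/25500) = 0.3695.
W = 3.194598 / 9 = 0.3550.

0.3550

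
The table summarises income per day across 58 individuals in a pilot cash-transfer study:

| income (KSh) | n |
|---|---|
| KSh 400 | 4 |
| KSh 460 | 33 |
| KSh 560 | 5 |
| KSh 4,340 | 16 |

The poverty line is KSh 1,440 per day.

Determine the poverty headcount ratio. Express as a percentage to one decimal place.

42 of the 58 individuals have income below KSh 1,440.
H = 42/58 = 72.4%.

72.4%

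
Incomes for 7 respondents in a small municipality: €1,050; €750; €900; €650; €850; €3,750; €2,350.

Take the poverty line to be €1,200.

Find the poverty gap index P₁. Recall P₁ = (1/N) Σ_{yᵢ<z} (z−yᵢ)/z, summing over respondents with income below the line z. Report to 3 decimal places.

0.214

Below z: €650, €750, €850, €900, €1,050 (q = 5 of N = 7).
Gap ratios (z−y)/z: (1200−650)/1200 = 0.4583; (1200−750)/1200 = 0.3750; (1200−850)/1200 = 0.2917; (1200−900)/1200 = 0.2500; (1200−1050)/1200 = 0.1250.
Σ = 1.500000. Dividing by the full population N = 7 gives P₁ = 0.214.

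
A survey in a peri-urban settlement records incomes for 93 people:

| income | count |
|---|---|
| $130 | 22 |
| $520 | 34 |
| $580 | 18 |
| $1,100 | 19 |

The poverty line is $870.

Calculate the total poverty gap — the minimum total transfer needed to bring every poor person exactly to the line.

$33,400

Below the line: 22×$130, 34×$520, 18×$580 (q = 74 of N = 93).
Individual gaps: 22×(870−130) = 16280; 34×(870−520) = 11900; 18×(870−580) = 5220.
Aggregate gap = $33,400.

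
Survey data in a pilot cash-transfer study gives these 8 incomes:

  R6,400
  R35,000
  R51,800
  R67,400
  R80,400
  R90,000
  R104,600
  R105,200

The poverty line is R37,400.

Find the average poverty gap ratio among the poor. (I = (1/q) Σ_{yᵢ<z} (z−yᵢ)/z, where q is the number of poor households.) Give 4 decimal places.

0.4465

Poor units: R6,400, R35,000 (q = 2 of N = 8).
Relative gaps: 0.8289, 0.0642; sum = 0.893048.
The income-gap ratio divides by q (the poor only): 0.893048 / 2 = 0.4465.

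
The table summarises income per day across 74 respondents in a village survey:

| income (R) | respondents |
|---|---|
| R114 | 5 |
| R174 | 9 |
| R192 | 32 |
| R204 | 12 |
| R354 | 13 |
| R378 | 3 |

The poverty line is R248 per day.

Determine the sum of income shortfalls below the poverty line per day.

R3,656

Poor units: 5×R114, 9×R174, 32×R192, 12×R204 (q = 58 of N = 74).
Individual gaps: 5×(248−114) = 670; 9×(248−174) = 666; 32×(248−192) = 1792; 12×(248−204) = 528.
Aggregate gap = R3,656.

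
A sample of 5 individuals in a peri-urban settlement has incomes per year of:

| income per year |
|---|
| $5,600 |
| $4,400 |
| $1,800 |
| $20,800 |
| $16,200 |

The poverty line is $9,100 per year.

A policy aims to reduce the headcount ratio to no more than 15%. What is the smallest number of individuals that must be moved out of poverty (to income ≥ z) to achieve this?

3

3 of the 5 individuals are poor, so H = 3/5 = 0.600.
A headcount ratio of at most 15% allows at most ⌊0.15 × 5⌋ = 0 poor individuals.
So at least 3 − 0 = 3 must be lifted.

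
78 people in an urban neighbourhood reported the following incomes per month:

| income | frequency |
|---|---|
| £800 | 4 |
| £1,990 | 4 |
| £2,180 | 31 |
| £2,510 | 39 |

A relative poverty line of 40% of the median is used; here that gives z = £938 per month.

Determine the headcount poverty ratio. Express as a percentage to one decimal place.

4 of the 78 people have income below £938.
H = 4/78 = 5.1%.

5.1%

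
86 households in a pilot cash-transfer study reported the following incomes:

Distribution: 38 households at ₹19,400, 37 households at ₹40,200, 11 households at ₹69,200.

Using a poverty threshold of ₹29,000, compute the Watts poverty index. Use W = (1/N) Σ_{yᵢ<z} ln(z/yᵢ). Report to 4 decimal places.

Incomes under z: 38×₹19,400 (q = 38 of N = 86).
Log shortfalls: ln(29000/19400) = 0.4020 (×38).
W = 15.276865 / 86 = 0.1776.

0.1776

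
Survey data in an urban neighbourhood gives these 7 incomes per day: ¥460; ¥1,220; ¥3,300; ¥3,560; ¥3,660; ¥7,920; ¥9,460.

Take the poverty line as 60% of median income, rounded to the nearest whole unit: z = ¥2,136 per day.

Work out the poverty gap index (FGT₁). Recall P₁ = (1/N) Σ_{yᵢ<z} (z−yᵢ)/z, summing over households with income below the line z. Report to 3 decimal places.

Poor units: ¥460, ¥1,220 (q = 2 of N = 7).
Normalized shortfalls: (2136−460)/2136 = 0.7846; (2136−1220)/2136 = 0.4288.
Sum of shortfalls = 1.213483; P₁ averages over all N: 1.213483 / 7 = 0.173.

0.173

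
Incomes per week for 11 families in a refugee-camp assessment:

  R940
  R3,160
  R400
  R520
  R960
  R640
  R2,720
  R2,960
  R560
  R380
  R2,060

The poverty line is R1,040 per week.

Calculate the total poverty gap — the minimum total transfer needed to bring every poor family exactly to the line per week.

R2,880

Below the line: R380, R400, R520, R560, R640, R940, R960 (q = 7 of N = 11).
Individual gaps: 1040−380 = 660; 1040−400 = 640; 1040−520 = 520; 1040−560 = 480; 1040−640 = 400; 1040−940 = 100; 1040−960 = 80.
Aggregate gap = R2,880.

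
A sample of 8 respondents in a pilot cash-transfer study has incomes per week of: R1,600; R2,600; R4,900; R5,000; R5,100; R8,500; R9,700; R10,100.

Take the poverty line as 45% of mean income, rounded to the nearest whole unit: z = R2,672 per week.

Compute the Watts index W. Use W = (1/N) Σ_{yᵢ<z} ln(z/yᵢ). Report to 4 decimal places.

0.0675

Below z: R1,600, R2,600 (q = 2 of N = 8).
Log gaps: ln(2672/1600) = 0.5128; ln(2672/2600) = 0.0273.
W = 0.540139 / 8 = 0.0675.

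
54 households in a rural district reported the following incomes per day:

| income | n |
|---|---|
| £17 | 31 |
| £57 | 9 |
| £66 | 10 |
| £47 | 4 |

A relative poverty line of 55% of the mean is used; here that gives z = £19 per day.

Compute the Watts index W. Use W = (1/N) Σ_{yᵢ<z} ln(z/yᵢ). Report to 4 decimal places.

Poor units: 31×£17 (q = 31 of N = 54).
Log gaps: ln(19/17) = 0.1112 (×31).
W = 3.447995 / 54 = 0.0639.

0.0639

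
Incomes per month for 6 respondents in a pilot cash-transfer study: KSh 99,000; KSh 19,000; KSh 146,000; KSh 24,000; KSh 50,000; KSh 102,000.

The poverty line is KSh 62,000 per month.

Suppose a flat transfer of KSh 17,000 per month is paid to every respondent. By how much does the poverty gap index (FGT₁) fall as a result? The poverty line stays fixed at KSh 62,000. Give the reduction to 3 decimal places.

Before: below the line — KSh 19,000, KSh 24,000, KSh 50,000; poverty gap index (FGT₁) = 0.25000.
After the KSh 17,000 transfer: below the line — KSh 36,000, KSh 41,000; poverty gap index (FGT₁) = 0.12634.
Reduction = 0.25000 − 0.12634 = 0.124.

0.124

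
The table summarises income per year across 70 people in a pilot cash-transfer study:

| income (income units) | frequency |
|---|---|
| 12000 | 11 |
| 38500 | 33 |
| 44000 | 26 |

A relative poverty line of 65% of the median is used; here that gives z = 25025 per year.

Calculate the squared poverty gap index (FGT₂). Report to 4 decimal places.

0.0426

Poor units: 11×12000 (q = 11 of N = 70).
Gap ratios (z−y)/z: (25025−12000)/25025 = 0.5205 (×11).
Squared: 0.2709 (×11).
Sum = 2.979888; P₂ = 2.979888 / 70 = 0.0426.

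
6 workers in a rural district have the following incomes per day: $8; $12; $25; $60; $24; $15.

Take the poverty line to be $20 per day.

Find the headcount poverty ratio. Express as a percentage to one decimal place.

3 of the 6 workers have income below $20.
H = 3/6 = 50.0%.

50.0%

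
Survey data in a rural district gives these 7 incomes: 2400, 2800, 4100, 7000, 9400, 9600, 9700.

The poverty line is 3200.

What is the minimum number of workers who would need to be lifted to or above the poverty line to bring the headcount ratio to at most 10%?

2

2 of the 7 workers are poor, so H = 2/7 = 0.286.
A headcount ratio of at most 10% allows at most ⌊0.10 × 7⌋ = 0 poor workers.
So at least 2 − 0 = 2 must be lifted.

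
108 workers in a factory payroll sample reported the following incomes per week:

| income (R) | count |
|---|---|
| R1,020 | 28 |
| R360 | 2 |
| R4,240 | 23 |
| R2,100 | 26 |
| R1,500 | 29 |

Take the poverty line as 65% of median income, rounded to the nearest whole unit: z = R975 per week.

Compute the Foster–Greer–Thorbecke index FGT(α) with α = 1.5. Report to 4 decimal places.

Incomes under z: 2×R360 (q = 2 of N = 108).
Gap ratios (z−y)/z: (975−360)/975 = 0.6308 (×2).
Raised to α = 1.5: 0.50096 (×2).
Sum = 1.001926; FGT(1.5) = 1.001926 / 108 = 0.0093.

0.0093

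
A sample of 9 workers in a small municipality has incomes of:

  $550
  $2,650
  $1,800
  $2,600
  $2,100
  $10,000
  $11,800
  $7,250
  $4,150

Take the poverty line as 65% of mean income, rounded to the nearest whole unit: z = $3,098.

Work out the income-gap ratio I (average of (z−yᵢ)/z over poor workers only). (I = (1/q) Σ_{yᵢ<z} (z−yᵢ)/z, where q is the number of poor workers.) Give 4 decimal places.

Poor units: $550, $1,800, $2,100, $2,600, $2,650 (q = 5 of N = 9).
Relative gaps: 0.8225, 0.4190, 0.3221, 0.1607, 0.1446; sum = 1.868948.
The income-gap ratio divides by q (the poor only): 1.868948 / 5 = 0.3738.

0.3738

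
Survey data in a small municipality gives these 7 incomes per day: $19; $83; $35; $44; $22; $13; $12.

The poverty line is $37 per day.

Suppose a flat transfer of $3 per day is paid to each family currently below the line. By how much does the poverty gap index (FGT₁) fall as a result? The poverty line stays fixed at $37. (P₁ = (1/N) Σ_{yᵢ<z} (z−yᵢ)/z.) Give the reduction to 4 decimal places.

Before: below the line — $12, $13, $19, $22, $35; poverty gap index (FGT₁) = 0.324324.
After the $3 transfer: below the line — $15, $16, $22, $25; poverty gap index (FGT₁) = 0.270270.
Reduction = 0.324324 − 0.270270 = 0.0541.

0.0541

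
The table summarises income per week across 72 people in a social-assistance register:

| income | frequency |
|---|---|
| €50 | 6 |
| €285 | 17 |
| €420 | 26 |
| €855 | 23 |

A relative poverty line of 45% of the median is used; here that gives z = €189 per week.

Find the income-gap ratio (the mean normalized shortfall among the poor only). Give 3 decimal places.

Poor units: 6×€50 (q = 6 of N = 72).
Shortfall ratios (z−y)/z: 0.7354 (×6); sum = 4.412698.
The income-gap ratio divides by q (the poor only): 4.412698 / 6 = 0.735.

0.735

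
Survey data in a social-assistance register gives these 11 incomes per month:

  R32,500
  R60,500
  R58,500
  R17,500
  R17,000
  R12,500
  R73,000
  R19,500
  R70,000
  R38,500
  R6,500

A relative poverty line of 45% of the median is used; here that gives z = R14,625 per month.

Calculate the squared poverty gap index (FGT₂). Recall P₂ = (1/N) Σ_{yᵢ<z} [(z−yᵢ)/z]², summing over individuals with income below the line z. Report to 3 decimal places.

Below z: R6,500, R12,500 (q = 2 of N = 11).
Gap ratios (z−y)/z: (14625−6500)/14625 = 0.5556; (14625−12500)/14625 = 0.1453.
Squared: 0.3086; 0.0211.
Sum = 0.329754; P₂ = 0.329754 / 11 = 0.030.

0.030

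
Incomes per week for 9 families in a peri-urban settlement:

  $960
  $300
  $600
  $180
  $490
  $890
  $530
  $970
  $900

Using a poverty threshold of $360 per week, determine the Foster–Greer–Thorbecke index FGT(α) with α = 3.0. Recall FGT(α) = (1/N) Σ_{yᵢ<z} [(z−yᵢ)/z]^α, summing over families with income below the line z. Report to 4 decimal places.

Below the line: $180, $300 (q = 2 of N = 9).
Shortfall ratios: (360−180)/360 = 0.5000; (360−300)/360 = 0.1667.
Raised to α = 3.0: 0.12500; 0.00463.
Sum = 0.129630; FGT(3.0) = 0.129630 / 9 = 0.0144.

0.0144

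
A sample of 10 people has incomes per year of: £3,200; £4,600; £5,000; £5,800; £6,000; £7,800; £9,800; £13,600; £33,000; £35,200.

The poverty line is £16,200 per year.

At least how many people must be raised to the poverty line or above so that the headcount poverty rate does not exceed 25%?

Currently q = 8 of N = 10 are below the line (H = 0.800).
A headcount ratio of at most 25% allows at most ⌊0.25 × 10⌋ = 2 poor people.
So at least 8 − 2 = 6 must be lifted.

6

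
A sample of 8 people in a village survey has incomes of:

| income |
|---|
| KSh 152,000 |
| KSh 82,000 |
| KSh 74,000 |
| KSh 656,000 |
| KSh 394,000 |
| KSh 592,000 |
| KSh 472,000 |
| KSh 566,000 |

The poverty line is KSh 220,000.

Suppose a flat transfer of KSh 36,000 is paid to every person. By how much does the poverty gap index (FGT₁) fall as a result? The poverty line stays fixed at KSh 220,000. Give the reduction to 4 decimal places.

Before: below the line — KSh 74,000, KSh 82,000, KSh 152,000; poverty gap index (FGT₁) = 0.200000.
After the KSh 36,000 transfer: below the line — KSh 110,000, KSh 118,000, KSh 188,000; poverty gap index (FGT₁) = 0.138636.
Reduction = 0.200000 − 0.138636 = 0.0614.

0.0614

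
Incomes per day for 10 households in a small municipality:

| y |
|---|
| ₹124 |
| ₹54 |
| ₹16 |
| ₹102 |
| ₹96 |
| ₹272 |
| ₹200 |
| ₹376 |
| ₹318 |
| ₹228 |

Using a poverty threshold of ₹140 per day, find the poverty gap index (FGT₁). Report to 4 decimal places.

Incomes under z: ₹16, ₹54, ₹96, ₹102, ₹124 (q = 5 of N = 10).
Relative gaps: (140−16)/140 = 0.8857; (140−54)/140 = 0.6143; (140−96)/140 = 0.3143; (140−102)/140 = 0.2714; (140−124)/140 = 0.1143.
Σ = 2.200000. Dividing by the full population N = 10 gives P₁ = 0.2200.

0.2200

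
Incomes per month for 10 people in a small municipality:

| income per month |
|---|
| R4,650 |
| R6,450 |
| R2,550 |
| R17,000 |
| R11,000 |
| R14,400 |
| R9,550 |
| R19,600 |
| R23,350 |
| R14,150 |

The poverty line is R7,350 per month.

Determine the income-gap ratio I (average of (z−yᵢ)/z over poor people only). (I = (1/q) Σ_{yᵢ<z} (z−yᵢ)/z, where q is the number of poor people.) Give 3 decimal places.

Poor units: R2,550, R4,650, R6,450 (q = 3 of N = 10).
Relative gaps: 0.6531, 0.3673, 0.1224; sum = 1.142857.
I averages over the q = 3 poor units only: 1.142857 / 3 = 0.381.

0.381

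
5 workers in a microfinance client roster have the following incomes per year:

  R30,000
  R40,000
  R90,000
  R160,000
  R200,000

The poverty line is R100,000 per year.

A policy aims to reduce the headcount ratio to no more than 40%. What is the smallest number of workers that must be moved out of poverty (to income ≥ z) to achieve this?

Currently q = 3 of N = 5 are below the line (H = 0.600).
A headcount ratio of at most 40% allows at most ⌊0.40 × 5⌋ = 2 poor workers.
So at least 3 − 2 = 1 must be lifted.

1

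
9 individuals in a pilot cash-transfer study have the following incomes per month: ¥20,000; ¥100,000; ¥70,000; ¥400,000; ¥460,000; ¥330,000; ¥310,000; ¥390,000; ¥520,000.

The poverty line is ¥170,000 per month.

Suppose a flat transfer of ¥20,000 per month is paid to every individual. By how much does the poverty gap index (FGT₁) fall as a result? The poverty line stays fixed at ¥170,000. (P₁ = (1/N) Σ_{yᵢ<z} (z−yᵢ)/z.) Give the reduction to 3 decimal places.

0.039

Before: below the line — ¥20,000, ¥70,000, ¥100,000; poverty gap index (FGT₁) = 0.20915.
After the ¥20,000 transfer: below the line — ¥40,000, ¥90,000, ¥120,000; poverty gap index (FGT₁) = 0.16993.
Reduction = 0.20915 − 0.16993 = 0.039.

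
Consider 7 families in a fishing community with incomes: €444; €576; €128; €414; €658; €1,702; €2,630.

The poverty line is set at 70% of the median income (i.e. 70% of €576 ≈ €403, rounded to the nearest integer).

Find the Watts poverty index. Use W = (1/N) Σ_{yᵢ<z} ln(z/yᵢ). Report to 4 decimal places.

0.1638

Below z: €128 (q = 1 of N = 7).
Log gaps: ln(403/128) = 1.1469.
W = 1.146906 / 7 = 0.1638.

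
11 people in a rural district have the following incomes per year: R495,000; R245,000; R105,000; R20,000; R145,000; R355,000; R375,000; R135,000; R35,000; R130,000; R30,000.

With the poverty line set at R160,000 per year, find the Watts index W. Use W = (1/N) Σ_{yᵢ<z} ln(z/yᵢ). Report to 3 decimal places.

0.561

Below the line: R20,000, R30,000, R35,000, R105,000, R130,000, R135,000, R145,000 (q = 7 of N = 11).
ln(z/y) terms: ln(160000/20000) = 2.0794; ln(160000/30000) = 1.6740; ln(160000/35000) = 1.5198; ln(160000/105000) = 0.4212; ln(160000/130000) = 0.2076; ln(160000/135000) = 0.1699; ln(160000/145000) = 0.0984.
W = 6.170436 / 11 = 0.561.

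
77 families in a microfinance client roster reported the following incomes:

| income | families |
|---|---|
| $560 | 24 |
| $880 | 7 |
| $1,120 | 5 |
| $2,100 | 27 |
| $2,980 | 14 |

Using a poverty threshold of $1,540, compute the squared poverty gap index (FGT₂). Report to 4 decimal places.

Below z: 24×$560, 7×$880, 5×$1,120 (q = 36 of N = 77).
Shortfall ratios: (1540−560)/1540 = 0.6364 (×24); (1540−880)/1540 = 0.4286 (×7); (1540−1120)/1540 = 0.2727 (×5).
Squared: 0.4050 (×24); 0.1837 (×7); 0.0744 (×5).
Sum = 11.376623; P₂ = 11.376623 / 77 = 0.1477.

0.1477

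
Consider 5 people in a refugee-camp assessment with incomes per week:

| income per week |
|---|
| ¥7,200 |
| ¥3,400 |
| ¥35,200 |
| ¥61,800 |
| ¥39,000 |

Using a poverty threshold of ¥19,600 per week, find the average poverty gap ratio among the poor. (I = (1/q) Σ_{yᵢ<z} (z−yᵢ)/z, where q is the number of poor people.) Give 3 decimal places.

0.730

Below the line: ¥3,400, ¥7,200 (q = 2 of N = 5).
Relative gaps: 0.8265, 0.6327; sum = 1.459184.
I averages over the q = 2 poor units only: 1.459184 / 2 = 0.730.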